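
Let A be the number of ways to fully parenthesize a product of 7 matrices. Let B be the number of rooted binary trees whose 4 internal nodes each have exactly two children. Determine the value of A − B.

118

Parenthesizations of m factors correspond to full binary trees with m leaves, counted by C_{m−1}; m = 7 gives C_6. So A = C_6 = 132.
Full binary trees with n internal nodes are counted by C_n; here n = 4. So B = C_4 = 14.
A − B = 132 − 14 = 118.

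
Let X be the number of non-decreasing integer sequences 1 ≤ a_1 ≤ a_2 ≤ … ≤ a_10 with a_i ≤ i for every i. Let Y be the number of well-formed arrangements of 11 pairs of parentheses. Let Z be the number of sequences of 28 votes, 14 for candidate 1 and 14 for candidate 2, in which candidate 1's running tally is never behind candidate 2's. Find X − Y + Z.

2632450

Such sub-staircase sequences of length n are counted by C_n; here n = 10. So X = C_10 = 16796.
A balanced arrangement of 11 bracket pairs is a Dyck word of semilength 11, so the count is C_11. So Y = C_11 = 58786.
Reading a vote for the leader as '(' and for the other as ')' turns such a sequence into a balanced string of 14 pairs, so the count is C_14. So Z = C_14 = 2674440.
X − Y + Z = 16796 − 58786 + 2674440 = 2632450.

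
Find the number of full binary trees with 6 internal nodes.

The number of full binary trees on 6 internal nodes is the Catalan number C_6.
C_6 = C_5 · 2(2·5+1)/(5+2) = 42 · 22/7 = 132.

132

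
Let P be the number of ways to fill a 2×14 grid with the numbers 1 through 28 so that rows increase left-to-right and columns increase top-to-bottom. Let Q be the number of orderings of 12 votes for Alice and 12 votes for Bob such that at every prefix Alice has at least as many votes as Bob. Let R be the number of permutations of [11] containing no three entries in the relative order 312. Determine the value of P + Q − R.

2823666

By the hook-length formula (or a Dyck-path bijection), SYT of shape 2×14 number C_14. So P = C_14 = 2674440.
Reading a vote for the leader as '(' and for the other as ')' turns such a sequence into a balanced string of 12 pairs, so the count is C_12. So Q = C_12 = 208012.
Permutations of [n] avoiding any single length-3 pattern are counted by C_n; here n = 11. So R = C_11 = 58786.
P + Q − R = 2674440 + 208012 − 58786 = 2823666.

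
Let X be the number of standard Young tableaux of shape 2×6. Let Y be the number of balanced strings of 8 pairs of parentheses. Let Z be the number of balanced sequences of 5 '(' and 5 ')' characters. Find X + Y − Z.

By the hook-length formula (or a Dyck-path bijection), SYT of shape 2×6 number C_6. So X = C_6 = 132.
Balanced strings of n pairs of brackets are counted by C_n; here n = 8. So Y = C_8 = 1430.
Balanced strings of n pairs of brackets are counted by C_n; here n = 5. So Z = C_5 = 42.
X + Y − Z = 132 + 1430 − 42 = 1520.

1520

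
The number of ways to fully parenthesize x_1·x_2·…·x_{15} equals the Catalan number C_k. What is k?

Bracketing 15 factors into binary products is counted by C_{15−1} = C_14.

14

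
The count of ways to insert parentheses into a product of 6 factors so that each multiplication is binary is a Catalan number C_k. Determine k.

5

Ways to associate a product of 6 factors correspond to binary trees on 6 leaves, so the count is C_5.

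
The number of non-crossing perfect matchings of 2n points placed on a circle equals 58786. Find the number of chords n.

11

Non-crossing pairings of 2n points on a circle are counted by C_n. The Catalan number equal to 58786 is C_11.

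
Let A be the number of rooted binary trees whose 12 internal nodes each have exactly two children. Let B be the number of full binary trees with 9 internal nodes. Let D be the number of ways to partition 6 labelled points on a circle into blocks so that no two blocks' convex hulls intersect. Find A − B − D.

203018

Full binary trees with n internal nodes are counted by C_n; here n = 12. So A = C_12 = 208012.
The number of full binary trees on 9 internal nodes is the Catalan number C_9. So B = C_9 = 4862.
Non-crossing partitions of an n-element set are counted by C_n; here n = 6. So D = C_6 = 132.
A − B − D = 208012 − 4862 − 132 = 203018.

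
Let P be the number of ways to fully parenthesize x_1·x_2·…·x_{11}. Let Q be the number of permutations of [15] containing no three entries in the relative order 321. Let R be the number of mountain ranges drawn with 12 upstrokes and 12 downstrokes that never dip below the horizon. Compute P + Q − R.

9503629

Ways to associate a product of 11 factors correspond to binary trees on 11 leaves, so the count is C_10. So P = C_10 = 16796.
For any fixed pattern of length 3, the pattern-avoiding permutations of [15] number C_15. So Q = C_15 = 9694845.
Dyck paths of semilength n (length 2n) are counted by C_n; here n = 12. So R = C_12 = 208012.
P + Q − R = 16796 + 9694845 − 208012 = 9503629.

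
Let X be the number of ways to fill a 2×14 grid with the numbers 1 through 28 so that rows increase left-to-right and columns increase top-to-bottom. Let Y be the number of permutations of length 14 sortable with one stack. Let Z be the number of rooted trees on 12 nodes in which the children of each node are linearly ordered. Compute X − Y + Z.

58786

By the hook-length formula (or a Dyck-path bijection), SYT of shape 2×14 number C_14. So X = C_14 = 2674440.
Stack-sortable permutations are exactly the 231-avoiding ones, counted by C_n; here n = 14. So Y = C_14 = 2674440.
Rooted ordered (plane) trees on m nodes have m−1 edges and are counted by C_{m−1}; m = 12 gives C_11. So Z = C_11 = 58786.
X − Y + Z = 2674440 − 2674440 + 58786 = 58786.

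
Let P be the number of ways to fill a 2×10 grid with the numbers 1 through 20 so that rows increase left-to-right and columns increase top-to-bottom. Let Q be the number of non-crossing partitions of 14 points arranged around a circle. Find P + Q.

2691236

Standard Young tableaux of shape 2×n are counted by C_n; here n = 10. So P = C_10 = 16796.
The non-crossing partitions of [14] form a lattice of size C_14. So Q = C_14 = 2674440.
P + Q = 16796 + 2674440 = 2691236.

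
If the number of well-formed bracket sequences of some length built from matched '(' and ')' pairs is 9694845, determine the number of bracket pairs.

15

Balanced strings of n bracket-pairs are counted by C_n; 9694845 = C_15.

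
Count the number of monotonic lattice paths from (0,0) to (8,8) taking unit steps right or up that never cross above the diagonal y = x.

Sub-diagonal monotone paths from (0,0) to (8,8) biject with Dyck paths of semilength 8, giving C_8.
C_8 = 1430.

1430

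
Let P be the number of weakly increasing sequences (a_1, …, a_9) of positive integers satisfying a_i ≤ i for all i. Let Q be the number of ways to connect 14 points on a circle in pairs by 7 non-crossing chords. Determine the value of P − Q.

Such sub-staircase sequences of length n are counted by C_n; here n = 9. So P = C_9 = 4862.
Non-crossing perfect matchings of 2n points on a circle are counted by C_n; with 14 points, n = 7. So Q = C_7 = 429.
P − Q = 4862 − 429 = 4433.

4433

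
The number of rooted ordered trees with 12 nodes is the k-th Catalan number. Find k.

11

Rooted ordered (plane) trees on m nodes have m−1 edges and are counted by C_{m−1}; m = 12 gives C_11.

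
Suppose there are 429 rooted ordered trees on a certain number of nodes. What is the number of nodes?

Rooted ordered trees on m nodes are counted by C_{m−1}. Since C_7 = 429, the index is 7.
So the index is 7, and the number of nodes is 7 + 1 = 8.

8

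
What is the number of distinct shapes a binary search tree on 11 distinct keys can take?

Rooted binary trees with 11 nodes (each child slot possibly empty) number C_11.
C_11 = C_10 · 2(2·10+1)/(10+2) = 16796 · 42/12 = 58786.

58786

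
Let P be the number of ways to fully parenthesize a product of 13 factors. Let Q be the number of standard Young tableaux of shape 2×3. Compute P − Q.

208007

Bracketing 13 factors into binary products is counted by C_{13−1} = C_12. So P = C_12 = 208012.
Standard Young tableaux of shape 2×n are counted by C_n; here n = 3. So Q = C_3 = 5.
P − Q = 208012 − 5 = 208007.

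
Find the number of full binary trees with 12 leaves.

Full binary trees with 12 leaves have 12−1 = 11 internal nodes, so there are C_11 of them.
C_11 = 58786.

58786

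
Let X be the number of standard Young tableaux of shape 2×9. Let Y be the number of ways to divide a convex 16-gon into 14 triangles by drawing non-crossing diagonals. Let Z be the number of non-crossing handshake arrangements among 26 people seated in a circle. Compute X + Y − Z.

By the hook-length formula (or a Dyck-path bijection), SYT of shape 2×9 number C_9. So X = C_9 = 4862.
A convex 16-gon is triangulated into 14 triangles, and the number of such triangulations is the Catalan number C_{16−2} = C_14. So Y = C_14 = 2674440.
With 26 = 2·13 people, non-crossing handshake pairings are non-crossing perfect matchings on a circle, counted by C_13. So Z = C_13 = 742900.
X + Y − Z = 4862 + 2674440 − 742900 = 1936402.

1936402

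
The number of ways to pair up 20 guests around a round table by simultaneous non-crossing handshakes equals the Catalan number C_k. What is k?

With 20 = 2·10 people, non-crossing handshake pairings are non-crossing perfect matchings on a circle, counted by C_10.

10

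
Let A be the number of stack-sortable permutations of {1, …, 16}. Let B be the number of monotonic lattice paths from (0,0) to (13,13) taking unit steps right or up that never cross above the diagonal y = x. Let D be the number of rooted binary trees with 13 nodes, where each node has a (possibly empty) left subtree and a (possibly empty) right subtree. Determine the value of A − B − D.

33871870

Stack-sortable permutations are exactly the 231-avoiding ones, counted by C_n; here n = 16. So A = C_16 = 35357670.
Monotone paths in an n×n grid that stay weakly below the diagonal are counted by C_n; here n = 13. So B = C_13 = 742900.
There are C_n binary search tree shapes on n keys; with n = 13 that is C_13. So D = C_13 = 742900.
A − B − D = 35357670 − 742900 − 742900 = 33871870.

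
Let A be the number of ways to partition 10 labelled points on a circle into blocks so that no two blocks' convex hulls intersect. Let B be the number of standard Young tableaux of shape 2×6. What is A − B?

Non-crossing partitions of an n-element set are counted by C_n; here n = 10. So A = C_10 = 16796.
Standard Young tableaux of shape 2×n are counted by C_n; here n = 6. So B = C_6 = 132.
A − B = 16796 − 132 = 16664.

16664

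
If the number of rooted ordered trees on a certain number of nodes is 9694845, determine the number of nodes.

16

Rooted ordered trees on m nodes are counted by C_{m−1}; 9694845 = C_15.
So the index is 15, and the number of nodes is 15 + 1 = 16.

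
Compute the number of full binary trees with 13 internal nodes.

Full binary trees with n internal nodes are counted by C_n; here n = 13.
C_13 = C(26,13)/14 = 10400600/14 = 742900.

742900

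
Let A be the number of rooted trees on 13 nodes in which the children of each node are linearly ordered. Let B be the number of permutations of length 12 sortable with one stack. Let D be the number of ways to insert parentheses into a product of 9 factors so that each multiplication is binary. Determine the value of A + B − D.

414594

A rooted plane tree on 13 nodes has 12 edges, and such trees are counted by C_12. So A = C_12 = 208012.
By Knuth's characterisation, the stack-sortable permutations of length 12 are the 231-avoiders, numbering C_12. So B = C_12 = 208012.
Bracketing 9 factors into binary products is counted by C_{9−1} = C_8. So D = C_8 = 1430.
A + B − D = 208012 + 208012 − 1430 = 414594.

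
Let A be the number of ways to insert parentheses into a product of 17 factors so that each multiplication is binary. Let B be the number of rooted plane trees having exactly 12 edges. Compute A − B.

35149658

Parenthesizations of m factors correspond to full binary trees with m leaves, counted by C_{m−1}; m = 17 gives C_16. So A = C_16 = 35357670.
Rooted ordered trees with n edges are counted by C_n; here n = 12. So B = C_12 = 208012.
A − B = 35357670 − 208012 = 35149658.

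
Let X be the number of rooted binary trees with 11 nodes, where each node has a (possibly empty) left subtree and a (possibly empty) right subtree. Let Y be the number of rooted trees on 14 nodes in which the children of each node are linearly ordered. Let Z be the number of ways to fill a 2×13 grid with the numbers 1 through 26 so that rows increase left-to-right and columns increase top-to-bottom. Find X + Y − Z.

Binary trees (left/right distinguished) on n nodes are counted by C_n; here n = 11. So X = C_11 = 58786.
A rooted plane tree on 14 nodes has 13 edges, and such trees are counted by C_13. So Y = C_13 = 742900.
Standard Young tableaux of shape 2×n are counted by C_n; here n = 13. So Z = C_13 = 742900.
X + Y − Z = 58786 + 742900 − 742900 = 58786.

58786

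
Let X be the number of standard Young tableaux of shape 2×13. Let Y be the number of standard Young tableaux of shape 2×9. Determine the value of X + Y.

Standard Young tableaux of shape 2×n are counted by C_n; here n = 13. So X = C_13 = 742900.
By the hook-length formula (or a Dyck-path bijection), SYT of shape 2×9 number C_9. So Y = C_9 = 4862.
X + Y = 742900 + 4862 = 747762.

747762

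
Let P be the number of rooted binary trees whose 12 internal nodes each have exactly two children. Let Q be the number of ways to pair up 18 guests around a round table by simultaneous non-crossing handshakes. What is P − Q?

203150

Full binary trees with n internal nodes are counted by C_n; here n = 12. So P = C_12 = 208012.
Non-crossing handshake pairings of 2n people are counted by C_n; 18 people gives n = 9. So Q = C_9 = 4862.
P − Q = 208012 − 4862 = 203150.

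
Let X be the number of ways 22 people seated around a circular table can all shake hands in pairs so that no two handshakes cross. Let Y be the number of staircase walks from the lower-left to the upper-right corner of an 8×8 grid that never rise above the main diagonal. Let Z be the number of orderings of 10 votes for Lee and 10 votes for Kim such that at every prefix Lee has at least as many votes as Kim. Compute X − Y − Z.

40560

With 22 = 2·11 people, non-crossing handshake pairings are non-crossing perfect matchings on a circle, counted by C_11. So X = C_11 = 58786.
Monotone paths in an n×n grid that stay weakly below the diagonal are counted by C_n; here n = 8. So Y = C_8 = 1430.
Ballot sequences with n votes each where one side never trails are Dyck words, counted by C_n; here n = 10. So Z = C_10 = 16796.
X − Y − Z = 58786 − 1430 − 16796 = 40560.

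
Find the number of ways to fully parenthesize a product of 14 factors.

742900

Parenthesizations of m factors correspond to full binary trees with m leaves, counted by C_{m−1}; m = 14 gives C_13.
C_13 = C(26,13)/14 = 10400600/14 = 742900.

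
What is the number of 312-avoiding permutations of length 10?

16796

Permutations of [n] avoiding any single length-3 pattern are counted by C_n; here n = 10.
C_10 = C_9 · 2(2·9+1)/(9+2) = 4862 · 38/11 = 16796.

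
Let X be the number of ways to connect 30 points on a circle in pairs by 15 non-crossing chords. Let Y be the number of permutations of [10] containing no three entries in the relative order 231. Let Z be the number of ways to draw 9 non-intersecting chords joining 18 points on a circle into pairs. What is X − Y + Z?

Pairing 30 circle points by 15 non-crossing chords gives C_15 matchings. So X = C_15 = 9694845.
For any fixed pattern of length 3, the pattern-avoiding permutations of [10] number C_10. So Y = C_10 = 16796.
Non-crossing perfect matchings of 2n points on a circle are counted by C_n; with 18 points, n = 9. So Z = C_9 = 4862.
X − Y + Z = 9694845 − 16796 + 4862 = 9682911.

9682911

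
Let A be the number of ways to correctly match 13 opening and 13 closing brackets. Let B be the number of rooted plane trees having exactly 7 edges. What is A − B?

With 13 pairs the number of balanced bracket strings is the Catalan number C_13. So A = C_13 = 742900.
A rooted plane tree with 7 edges has 8 nodes, and the count is C_7. So B = C_7 = 429.
A − B = 742900 − 429 = 742471.

742471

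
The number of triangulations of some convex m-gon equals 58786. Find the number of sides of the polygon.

Triangulations of a convex m-gon are counted by C_{m−2}; 58786 = C_11.
So m − 2 = 11, giving m = 13 sides.

13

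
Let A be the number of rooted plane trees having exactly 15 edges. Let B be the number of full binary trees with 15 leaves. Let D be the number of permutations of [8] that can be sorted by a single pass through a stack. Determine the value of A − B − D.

7018975

Rooted ordered trees with n edges are counted by C_n; here n = 15. So A = C_15 = 9694845.
A full binary tree with L leaves has L−1 internal nodes and is counted by C_{L−1}; L = 15 gives C_14. So B = C_14 = 2674440.
Stack-sortable permutations are exactly the 231-avoiding ones, counted by C_n; here n = 8. So D = C_8 = 1430.
A − B − D = 9694845 − 2674440 − 1430 = 7018975.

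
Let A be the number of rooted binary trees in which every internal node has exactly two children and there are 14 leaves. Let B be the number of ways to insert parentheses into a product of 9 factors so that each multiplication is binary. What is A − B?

Full binary trees with 14 leaves have 14−1 = 13 internal nodes, so there are C_13 of them. So A = C_13 = 742900.
Ways to associate a product of 9 factors correspond to binary trees on 9 leaves, so the count is C_8. So B = C_8 = 1430.
A − B = 742900 − 1430 = 741470.

741470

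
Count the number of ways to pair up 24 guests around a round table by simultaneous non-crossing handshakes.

208012

Non-crossing handshake pairings of 2n people are counted by C_n; 24 people gives n = 12.
C_12 = 208012.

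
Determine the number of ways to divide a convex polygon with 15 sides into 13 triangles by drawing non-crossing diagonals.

Triangulations of a convex m-gon are counted by C_{m−2}; with m = 15 this is C_13.
C_13 = C_12 · 2(2·12+1)/(12+2) = 208012 · 50/14 = 742900.

742900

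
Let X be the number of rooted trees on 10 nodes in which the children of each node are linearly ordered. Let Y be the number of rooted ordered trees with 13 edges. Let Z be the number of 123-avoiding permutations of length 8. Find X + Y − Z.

746332

A rooted plane tree on 10 nodes has 9 edges, and such trees are counted by C_9. So X = C_9 = 4862.
Rooted ordered trees with n edges are counted by C_n; here n = 13. So Y = C_13 = 742900.
For any fixed pattern of length 3, the pattern-avoiding permutations of [8] number C_8. So Z = C_8 = 1430.
X + Y − Z = 4862 + 742900 − 1430 = 746332.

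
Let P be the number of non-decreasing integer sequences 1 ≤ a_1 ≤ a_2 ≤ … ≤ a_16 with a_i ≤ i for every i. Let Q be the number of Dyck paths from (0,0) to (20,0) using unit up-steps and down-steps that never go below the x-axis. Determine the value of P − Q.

35340874

Weakly increasing sequences with a_i ≤ i biject with Dyck paths of semilength 16, so there are C_16. So P = C_16 = 35357670.
Paths of 10 up- and 10 down-steps that never dip below the axis are Dyck paths; their count is C_10. So Q = C_10 = 16796.
P − Q = 35357670 − 16796 = 35340874.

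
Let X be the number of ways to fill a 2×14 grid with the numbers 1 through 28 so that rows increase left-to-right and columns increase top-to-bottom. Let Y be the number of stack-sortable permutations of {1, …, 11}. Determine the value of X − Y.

2615654

Standard Young tableaux of shape 2×n are counted by C_n; here n = 14. So X = C_14 = 2674440.
By Knuth's characterisation, the stack-sortable permutations of length 11 are the 231-avoiders, numbering C_11. So Y = C_11 = 58786.
X − Y = 2674440 − 58786 = 2615654.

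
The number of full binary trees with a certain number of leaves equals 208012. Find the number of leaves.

13

Full binary trees with L leaves are counted by C_{L−1}, and C_12 = 208012.
So the index is 12, and the number of leaves is 12 + 1 = 13.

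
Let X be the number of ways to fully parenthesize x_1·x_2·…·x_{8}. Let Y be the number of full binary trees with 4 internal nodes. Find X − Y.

415

Bracketing 8 factors into binary products is counted by C_{8−1} = C_7. So X = C_7 = 429.
Full binary trees with n internal nodes are counted by C_n; here n = 4. So Y = C_4 = 14.
X − Y = 429 − 14 = 415.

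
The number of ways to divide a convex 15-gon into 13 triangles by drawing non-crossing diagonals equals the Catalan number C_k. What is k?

The number of triangulations of a 15-gon is the Catalan number C_13 (index = sides − 2).

13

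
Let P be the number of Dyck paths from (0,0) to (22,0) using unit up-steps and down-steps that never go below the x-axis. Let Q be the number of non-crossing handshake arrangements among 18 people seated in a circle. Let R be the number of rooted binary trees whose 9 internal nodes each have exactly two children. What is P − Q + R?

Dyck paths of semilength n (length 2n) are counted by C_n; here n = 11. So P = C_11 = 58786.
Non-crossing handshake pairings of 2n people are counted by C_n; 18 people gives n = 9. So Q = C_9 = 4862.
The number of full binary trees on 9 internal nodes is the Catalan number C_9. So R = C_9 = 4862.
P − Q + R = 58786 − 4862 + 4862 = 58786.

58786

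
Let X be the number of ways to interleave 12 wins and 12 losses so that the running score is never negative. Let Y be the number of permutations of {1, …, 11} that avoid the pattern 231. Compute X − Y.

149226

Reading a vote for the leader as '(' and for the other as ')' turns such a sequence into a balanced string of 12 pairs, so the count is C_12. So X = C_12 = 208012.
For any fixed pattern of length 3, the pattern-avoiding permutations of [11] number C_11. So Y = C_11 = 58786.
X − Y = 208012 − 58786 = 149226.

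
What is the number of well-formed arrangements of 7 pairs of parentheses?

Balanced strings of n pairs of brackets are counted by C_n; here n = 7.
C_7 = 429.

429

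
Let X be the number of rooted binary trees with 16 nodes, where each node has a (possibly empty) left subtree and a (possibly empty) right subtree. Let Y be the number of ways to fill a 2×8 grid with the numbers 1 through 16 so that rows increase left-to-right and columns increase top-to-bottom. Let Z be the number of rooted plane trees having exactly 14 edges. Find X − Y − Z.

There are C_n binary search tree shapes on n keys; with n = 16 that is C_16. So X = C_16 = 35357670.
Standard Young tableaux of shape 2×n are counted by C_n; here n = 8. So Y = C_8 = 1430.
A rooted plane tree with 14 edges has 15 nodes, and the count is C_14. So Z = C_14 = 2674440.
X − Y − Z = 35357670 − 1430 − 2674440 = 32681800.

32681800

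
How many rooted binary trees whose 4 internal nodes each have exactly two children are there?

14

The number of full binary trees on 4 internal nodes is the Catalan number C_4.
C_4 = C(8,4)/5 = 70/5 = 14.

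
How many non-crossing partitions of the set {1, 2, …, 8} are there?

Non-crossing partitions of an n-element set are counted by C_n; here n = 8.
C_8 = 1430.

1430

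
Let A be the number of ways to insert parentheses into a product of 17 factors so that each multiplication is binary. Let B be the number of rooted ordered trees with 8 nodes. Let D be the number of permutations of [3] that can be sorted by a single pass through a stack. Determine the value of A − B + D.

35357246

Bracketing 17 factors into binary products is counted by C_{17−1} = C_16. So A = C_16 = 35357670.
Rooted ordered (plane) trees on m nodes have m−1 edges and are counted by C_{m−1}; m = 8 gives C_7. So B = C_7 = 429.
Stack-sortable permutations are exactly the 231-avoiding ones, counted by C_n; here n = 3. So D = C_3 = 5.
A − B + D = 35357670 − 429 + 5 = 35357246.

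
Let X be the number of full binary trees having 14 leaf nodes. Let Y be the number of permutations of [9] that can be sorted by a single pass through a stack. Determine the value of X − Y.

Full binary trees with 14 leaves have 14−1 = 13 internal nodes, so there are C_13 of them. So X = C_13 = 742900.
By Knuth's characterisation, the stack-sortable permutations of length 9 are the 231-avoiders, numbering C_9. So Y = C_9 = 4862.
X − Y = 742900 − 4862 = 738038.

738038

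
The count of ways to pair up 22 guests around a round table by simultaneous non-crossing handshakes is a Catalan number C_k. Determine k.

With 22 = 2·11 people, non-crossing handshake pairings are non-crossing perfect matchings on a circle, counted by C_11.

11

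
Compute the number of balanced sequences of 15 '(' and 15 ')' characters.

9694845

With 15 pairs the number of balanced bracket strings is the Catalan number C_15.
C_15 = 9694845.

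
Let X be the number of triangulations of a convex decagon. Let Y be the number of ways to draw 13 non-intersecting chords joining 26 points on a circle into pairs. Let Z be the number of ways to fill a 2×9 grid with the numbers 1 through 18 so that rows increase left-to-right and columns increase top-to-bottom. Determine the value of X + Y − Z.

739468

The number of triangulations of a 10-gon is the Catalan number C_8 (index = sides − 2). So X = C_8 = 1430.
Pairing 26 circle points by 13 non-crossing chords gives C_13 matchings. So Y = C_13 = 742900.
Standard Young tableaux of shape 2×n are counted by C_n; here n = 9. So Z = C_9 = 4862.
X + Y − Z = 1430 + 742900 − 4862 = 739468.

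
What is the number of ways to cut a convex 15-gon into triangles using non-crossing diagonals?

A convex 15-gon is triangulated into 13 triangles, and the number of such triangulations is the Catalan number C_{15−2} = C_13.
C_13 = C(26,13)/14 = 10400600/14 = 742900.

742900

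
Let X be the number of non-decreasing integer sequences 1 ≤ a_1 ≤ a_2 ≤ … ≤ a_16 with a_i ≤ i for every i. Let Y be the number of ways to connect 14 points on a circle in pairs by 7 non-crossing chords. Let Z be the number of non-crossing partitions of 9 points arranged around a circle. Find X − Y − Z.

Such sub-staircase sequences of length n are counted by C_n; here n = 16. So X = C_16 = 35357670.
Non-crossing perfect matchings of 2n points on a circle are counted by C_n; with 14 points, n = 7. So Y = C_7 = 429.
The non-crossing partitions of [9] form a lattice of size C_9. So Z = C_9 = 4862.
X − Y − Z = 35357670 − 429 − 4862 = 35352379.

35352379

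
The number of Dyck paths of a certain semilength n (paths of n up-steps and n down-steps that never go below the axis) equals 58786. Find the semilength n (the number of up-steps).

Dyck paths of semilength n are counted by C_n. The Catalan number equal to 58786 is C_11.

11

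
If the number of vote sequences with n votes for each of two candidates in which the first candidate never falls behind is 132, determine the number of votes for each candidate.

6

Such ballot sequences with n votes each are counted by C_n, and C_6 = 132.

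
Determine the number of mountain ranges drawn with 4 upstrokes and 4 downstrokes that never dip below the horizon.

14

A Dyck path with 4 up-steps and 4 down-steps has semilength 4, so there are C_4 of them.
C_4 = 14.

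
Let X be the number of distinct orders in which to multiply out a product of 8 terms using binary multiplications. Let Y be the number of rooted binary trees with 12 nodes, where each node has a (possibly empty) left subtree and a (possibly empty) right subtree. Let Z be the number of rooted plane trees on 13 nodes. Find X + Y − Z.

429

Bracketing 8 factors into binary products is counted by C_{8−1} = C_7. So X = C_7 = 429.
There are C_n binary search tree shapes on n keys; with n = 12 that is C_12. So Y = C_12 = 208012.
Rooted ordered (plane) trees on m nodes have m−1 edges and are counted by C_{m−1}; m = 13 gives C_12. So Z = C_12 = 208012.
X + Y − Z = 429 + 208012 − 208012 = 429.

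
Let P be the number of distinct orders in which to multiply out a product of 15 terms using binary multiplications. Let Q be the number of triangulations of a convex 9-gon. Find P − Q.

Bracketing 15 factors into binary products is counted by C_{15−1} = C_14. So P = C_14 = 2674440.
A convex 9-gon is triangulated into 7 triangles, and the number of such triangulations is the Catalan number C_{9−2} = C_7. So Q = C_7 = 429.
P − Q = 2674440 − 429 = 2674011.

2674011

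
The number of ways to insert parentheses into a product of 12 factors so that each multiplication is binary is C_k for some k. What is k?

11

Parenthesizations of m factors correspond to full binary trees with m leaves, counted by C_{m−1}; m = 12 gives C_11.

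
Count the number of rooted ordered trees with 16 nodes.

A rooted plane tree on 16 nodes has 15 edges, and such trees are counted by C_15.
C_15 = C(30,15)/16 = 155117520/16 = 9694845.

9694845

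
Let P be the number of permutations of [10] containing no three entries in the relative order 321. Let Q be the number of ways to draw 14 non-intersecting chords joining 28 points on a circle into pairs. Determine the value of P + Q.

2691236

Permutations of [n] avoiding any single length-3 pattern are counted by C_n; here n = 10. So P = C_10 = 16796.
Pairing 28 circle points by 14 non-crossing chords gives C_14 matchings. So Q = C_14 = 2674440.
P + Q = 16796 + 2674440 = 2691236.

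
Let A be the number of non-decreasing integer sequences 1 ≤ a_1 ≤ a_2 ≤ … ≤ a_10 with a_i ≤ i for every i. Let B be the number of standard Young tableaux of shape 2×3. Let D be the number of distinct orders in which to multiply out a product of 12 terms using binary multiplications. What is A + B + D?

75587

Such sub-staircase sequences of length n are counted by C_n; here n = 10. So A = C_10 = 16796.
By the hook-length formula (or a Dyck-path bijection), SYT of shape 2×3 number C_3. So B = C_3 = 5.
Ways to associate a product of 12 factors correspond to binary trees on 12 leaves, so the count is C_11. So D = C_11 = 58786.
A + B + D = 16796 + 5 + 58786 = 75587.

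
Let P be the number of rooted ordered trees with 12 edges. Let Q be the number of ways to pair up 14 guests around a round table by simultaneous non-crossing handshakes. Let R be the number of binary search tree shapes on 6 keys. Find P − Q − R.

207451

A rooted plane tree with 12 edges has 13 nodes, and the count is C_12. So P = C_12 = 208012.
Non-crossing handshake pairings of 2n people are counted by C_n; 14 people gives n = 7. So Q = C_7 = 429.
There are C_n binary search tree shapes on n keys; with n = 6 that is C_6. So R = C_6 = 132.
P − Q − R = 208012 − 429 − 132 = 207451.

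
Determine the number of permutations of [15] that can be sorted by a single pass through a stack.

9694845

Stack-sortable permutations are exactly the 231-avoiding ones, counted by C_n; here n = 15.
C_15 = C(30,15)/16 = 155117520/16 = 9694845.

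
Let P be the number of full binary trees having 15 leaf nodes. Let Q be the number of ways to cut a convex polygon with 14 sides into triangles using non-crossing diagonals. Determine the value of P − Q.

2466428

A full binary tree with L leaves has L−1 internal nodes and is counted by C_{L−1}; L = 15 gives C_14. So P = C_14 = 2674440.
Triangulations of a convex m-gon are counted by C_{m−2}; with m = 14 this is C_12. So Q = C_12 = 208012.
P − Q = 2674440 − 208012 = 2466428.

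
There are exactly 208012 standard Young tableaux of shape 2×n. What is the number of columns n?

12

Standard Young tableaux of shape 2×n are counted by C_n; 208012 = C_12.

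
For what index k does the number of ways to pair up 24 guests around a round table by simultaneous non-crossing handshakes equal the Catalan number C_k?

12

Non-crossing handshake pairings of 2n people are counted by C_n; 24 people gives n = 12.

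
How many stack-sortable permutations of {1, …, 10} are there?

16796

By Knuth's characterisation, the stack-sortable permutations of length 10 are the 231-avoiders, numbering C_10.
C_10 = C(20,10)/11 = 184756/11 = 16796.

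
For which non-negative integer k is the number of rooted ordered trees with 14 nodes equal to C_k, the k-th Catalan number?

13

Rooted ordered (plane) trees on m nodes have m−1 edges and are counted by C_{m−1}; m = 14 gives C_13.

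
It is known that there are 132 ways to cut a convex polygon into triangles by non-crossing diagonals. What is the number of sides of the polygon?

Triangulations of a convex m-gon are counted by C_{m−2}, and C_6 = 132.
So m − 2 = 6, giving m = 8 sides.

8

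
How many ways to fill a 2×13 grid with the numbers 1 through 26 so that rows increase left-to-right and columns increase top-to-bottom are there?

Standard Young tableaux of shape 2×n are counted by C_n; here n = 13.
C_13 = C(26,13)/14 = 10400600/14 = 742900.

742900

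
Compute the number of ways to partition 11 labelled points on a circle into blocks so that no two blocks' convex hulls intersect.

The non-crossing partitions of [11] form a lattice of size C_11.
C_11 = 58786.

58786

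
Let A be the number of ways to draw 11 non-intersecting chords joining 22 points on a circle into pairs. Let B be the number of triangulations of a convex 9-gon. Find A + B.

59215

Non-crossing perfect matchings of 2n points on a circle are counted by C_n; with 22 points, n = 11. So A = C_11 = 58786.
Triangulations of a convex m-gon are counted by C_{m−2}; with m = 9 this is C_7. So B = C_7 = 429.
A + B = 58786 + 429 = 59215.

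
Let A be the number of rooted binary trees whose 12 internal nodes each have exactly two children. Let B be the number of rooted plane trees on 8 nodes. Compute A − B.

Full binary trees with n internal nodes are counted by C_n; here n = 12. So A = C_12 = 208012.
Rooted ordered (plane) trees on m nodes have m−1 edges and are counted by C_{m−1}; m = 8 gives C_7. So B = C_7 = 429.
A − B = 208012 − 429 = 207583.

207583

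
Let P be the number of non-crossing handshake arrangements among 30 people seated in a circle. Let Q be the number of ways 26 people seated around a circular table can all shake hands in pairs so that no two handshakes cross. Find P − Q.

With 30 = 2·15 people, non-crossing handshake pairings are non-crossing perfect matchings on a circle, counted by C_15. So P = C_15 = 9694845.
With 26 = 2·13 people, non-crossing handshake pairings are non-crossing perfect matchings on a circle, counted by C_13. So Q = C_13 = 742900.
P − Q = 9694845 − 742900 = 8951945.

8951945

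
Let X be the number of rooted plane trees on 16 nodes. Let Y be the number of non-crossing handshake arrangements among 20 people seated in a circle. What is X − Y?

Rooted ordered (plane) trees on m nodes have m−1 edges and are counted by C_{m−1}; m = 16 gives C_15. So X = C_15 = 9694845.
Non-crossing handshake pairings of 2n people are counted by C_n; 20 people gives n = 10. So Y = C_10 = 16796.
X − Y = 9694845 − 16796 = 9678049.

9678049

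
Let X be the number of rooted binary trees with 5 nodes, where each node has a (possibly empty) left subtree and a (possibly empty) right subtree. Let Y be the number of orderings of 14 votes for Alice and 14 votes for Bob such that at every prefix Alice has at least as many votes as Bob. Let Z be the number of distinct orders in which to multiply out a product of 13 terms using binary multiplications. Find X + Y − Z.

Binary trees (left/right distinguished) on n nodes are counted by C_n; here n = 5. So X = C_5 = 42.
Ballot sequences with n votes each where one side never trails are Dyck words, counted by C_n; here n = 14. So Y = C_14 = 2674440.
Bracketing 13 factors into binary products is counted by C_{13−1} = C_12. So Z = C_12 = 208012.
X + Y − Z = 42 + 2674440 − 208012 = 2466470.

2466470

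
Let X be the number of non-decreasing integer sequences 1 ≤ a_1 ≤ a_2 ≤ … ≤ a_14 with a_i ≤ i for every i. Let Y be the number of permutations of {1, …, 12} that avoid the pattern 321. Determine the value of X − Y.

2466428

Such sub-staircase sequences of length n are counted by C_n; here n = 14. So X = C_14 = 2674440.
For any fixed pattern of length 3, the pattern-avoiding permutations of [12] number C_12. So Y = C_12 = 208012.
X − Y = 2674440 − 208012 = 2466428.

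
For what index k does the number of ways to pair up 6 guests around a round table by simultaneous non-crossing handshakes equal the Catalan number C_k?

Non-crossing handshake pairings of 2n people are counted by C_n; 6 people gives n = 3.

3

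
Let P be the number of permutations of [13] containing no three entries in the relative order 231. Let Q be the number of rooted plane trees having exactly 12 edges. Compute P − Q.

534888

For any fixed pattern of length 3, the pattern-avoiding permutations of [13] number C_13. So P = C_13 = 742900.
Rooted ordered trees with n edges are counted by C_n; here n = 12. So Q = C_12 = 208012.
P − Q = 742900 − 208012 = 534888.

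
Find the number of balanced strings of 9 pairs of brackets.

4862

Balanced strings of n pairs of brackets are counted by C_n; here n = 9.
C_9 = C(18,9)/10 = 48620/10 = 4862.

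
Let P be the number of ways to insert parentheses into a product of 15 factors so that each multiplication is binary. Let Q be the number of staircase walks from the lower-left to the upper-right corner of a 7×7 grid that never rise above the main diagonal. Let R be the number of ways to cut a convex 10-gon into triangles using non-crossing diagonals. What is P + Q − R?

2673439

Bracketing 15 factors into binary products is counted by C_{15−1} = C_14. So P = C_14 = 2674440.
Monotone paths in an n×n grid that stay weakly below the diagonal are counted by C_n; here n = 7. So Q = C_7 = 429.
Triangulations of a convex m-gon are counted by C_{m−2}; with m = 10 this is C_8. So R = C_8 = 1430.
P + Q − R = 2674440 + 429 − 1430 = 2673439.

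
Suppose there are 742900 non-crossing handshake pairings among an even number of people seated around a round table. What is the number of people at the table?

Non-crossing handshake pairings of 2n people are counted by C_n; 742900 = C_13.
So n = 13, and there are 2n = 26 people.

26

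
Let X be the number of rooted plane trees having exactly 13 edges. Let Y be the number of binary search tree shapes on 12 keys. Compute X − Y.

534888

A rooted plane tree with 13 edges has 14 nodes, and the count is C_13. So X = C_13 = 742900.
Rooted binary trees with 12 nodes (each child slot possibly empty) number C_12. So Y = C_12 = 208012.
X − Y = 742900 − 208012 = 534888.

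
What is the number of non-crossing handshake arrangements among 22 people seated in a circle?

58786

Non-crossing handshake pairings of 2n people are counted by C_n; 22 people gives n = 11.
C_11 = C(22,11)/12 = 705432/12 = 58786.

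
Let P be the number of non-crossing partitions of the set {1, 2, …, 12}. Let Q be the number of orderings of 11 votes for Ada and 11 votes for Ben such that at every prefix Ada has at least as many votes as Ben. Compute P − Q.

149226

Non-crossing partitions of an n-element set are counted by C_n; here n = 12. So P = C_12 = 208012.
Ballot sequences with n votes each where one side never trails are Dyck words, counted by C_n; here n = 11. So Q = C_11 = 58786.
P − Q = 208012 − 58786 = 149226.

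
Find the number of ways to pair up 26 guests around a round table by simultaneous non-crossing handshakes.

Non-crossing handshake pairings of 2n people are counted by C_n; 26 people gives n = 13.
C_13 = C(26,13)/14 = 10400600/14 = 742900.

742900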